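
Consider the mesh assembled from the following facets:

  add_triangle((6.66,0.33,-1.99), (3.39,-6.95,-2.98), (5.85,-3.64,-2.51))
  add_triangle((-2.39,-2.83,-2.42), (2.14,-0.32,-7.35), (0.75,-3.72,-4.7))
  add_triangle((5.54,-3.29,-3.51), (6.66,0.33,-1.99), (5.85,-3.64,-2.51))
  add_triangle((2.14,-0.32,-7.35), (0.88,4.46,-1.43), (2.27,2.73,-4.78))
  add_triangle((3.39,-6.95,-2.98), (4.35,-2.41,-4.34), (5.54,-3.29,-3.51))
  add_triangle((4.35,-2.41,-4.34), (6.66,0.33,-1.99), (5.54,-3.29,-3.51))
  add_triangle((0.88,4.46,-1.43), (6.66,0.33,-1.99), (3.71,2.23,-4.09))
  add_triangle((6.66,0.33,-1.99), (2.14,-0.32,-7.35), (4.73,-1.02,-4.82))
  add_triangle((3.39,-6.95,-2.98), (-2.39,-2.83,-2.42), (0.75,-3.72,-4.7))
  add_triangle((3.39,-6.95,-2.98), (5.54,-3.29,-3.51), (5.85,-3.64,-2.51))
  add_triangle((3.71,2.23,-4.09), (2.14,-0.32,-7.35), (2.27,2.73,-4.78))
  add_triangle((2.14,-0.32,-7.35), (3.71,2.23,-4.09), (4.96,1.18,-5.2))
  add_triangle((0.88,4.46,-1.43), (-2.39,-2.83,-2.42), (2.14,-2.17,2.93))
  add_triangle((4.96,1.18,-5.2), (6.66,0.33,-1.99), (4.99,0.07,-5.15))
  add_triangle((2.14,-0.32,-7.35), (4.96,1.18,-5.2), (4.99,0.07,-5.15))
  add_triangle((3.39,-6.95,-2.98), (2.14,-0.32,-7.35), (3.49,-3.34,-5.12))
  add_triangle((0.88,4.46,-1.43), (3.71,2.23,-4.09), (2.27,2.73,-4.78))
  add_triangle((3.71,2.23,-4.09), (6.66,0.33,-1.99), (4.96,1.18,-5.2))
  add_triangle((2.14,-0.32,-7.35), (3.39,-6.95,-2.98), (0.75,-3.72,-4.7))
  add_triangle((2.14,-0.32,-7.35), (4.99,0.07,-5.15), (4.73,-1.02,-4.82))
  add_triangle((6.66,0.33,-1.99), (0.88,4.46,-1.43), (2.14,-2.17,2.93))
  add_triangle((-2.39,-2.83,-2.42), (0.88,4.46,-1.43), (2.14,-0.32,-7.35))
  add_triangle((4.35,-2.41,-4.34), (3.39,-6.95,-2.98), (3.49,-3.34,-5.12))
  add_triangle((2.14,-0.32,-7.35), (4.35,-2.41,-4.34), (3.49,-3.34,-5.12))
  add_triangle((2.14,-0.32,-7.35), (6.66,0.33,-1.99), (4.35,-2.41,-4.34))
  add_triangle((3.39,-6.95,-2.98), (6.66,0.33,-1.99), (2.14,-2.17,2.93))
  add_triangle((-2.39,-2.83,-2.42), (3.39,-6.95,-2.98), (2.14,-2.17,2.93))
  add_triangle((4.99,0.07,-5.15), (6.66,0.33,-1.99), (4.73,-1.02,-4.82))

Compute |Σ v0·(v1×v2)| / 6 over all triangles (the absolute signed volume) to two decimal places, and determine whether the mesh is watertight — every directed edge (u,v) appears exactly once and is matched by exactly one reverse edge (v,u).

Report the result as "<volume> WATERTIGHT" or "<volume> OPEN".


Per-triangle v0·(v1×v2)/6:
  t1: -2.5599
  t2: +11.2622
  t3: +5.0752
  t4: +3.1967
  t5: +7.3533
  t6: +6.6238
  t7: +11.9650
  t8: -7.7324
  t9: +12.0727
  t10: +5.5811
  t11: +6.4762
  t12: +5.8251
  t13: -3.3100
  t14: +4.5259
  t15: +4.7716
  t16: +7.0722
  t17: +5.1476
  t18: +5.3526
  t19: +16.0290
  t20: +4.6631
  t21: +14.5496
  t22: +15.5958
  t23: +6.4333
  t24: +6.3455
  t25: +18.1192
  t26: +33.1715
  t27: +15.3484
  t28: +4.4243
Σ = +223.3788 → |volume| = 223.38

Directed edges: 84 total, each appears once with its reverse present → watertight.

223.38 WATERTIGHT


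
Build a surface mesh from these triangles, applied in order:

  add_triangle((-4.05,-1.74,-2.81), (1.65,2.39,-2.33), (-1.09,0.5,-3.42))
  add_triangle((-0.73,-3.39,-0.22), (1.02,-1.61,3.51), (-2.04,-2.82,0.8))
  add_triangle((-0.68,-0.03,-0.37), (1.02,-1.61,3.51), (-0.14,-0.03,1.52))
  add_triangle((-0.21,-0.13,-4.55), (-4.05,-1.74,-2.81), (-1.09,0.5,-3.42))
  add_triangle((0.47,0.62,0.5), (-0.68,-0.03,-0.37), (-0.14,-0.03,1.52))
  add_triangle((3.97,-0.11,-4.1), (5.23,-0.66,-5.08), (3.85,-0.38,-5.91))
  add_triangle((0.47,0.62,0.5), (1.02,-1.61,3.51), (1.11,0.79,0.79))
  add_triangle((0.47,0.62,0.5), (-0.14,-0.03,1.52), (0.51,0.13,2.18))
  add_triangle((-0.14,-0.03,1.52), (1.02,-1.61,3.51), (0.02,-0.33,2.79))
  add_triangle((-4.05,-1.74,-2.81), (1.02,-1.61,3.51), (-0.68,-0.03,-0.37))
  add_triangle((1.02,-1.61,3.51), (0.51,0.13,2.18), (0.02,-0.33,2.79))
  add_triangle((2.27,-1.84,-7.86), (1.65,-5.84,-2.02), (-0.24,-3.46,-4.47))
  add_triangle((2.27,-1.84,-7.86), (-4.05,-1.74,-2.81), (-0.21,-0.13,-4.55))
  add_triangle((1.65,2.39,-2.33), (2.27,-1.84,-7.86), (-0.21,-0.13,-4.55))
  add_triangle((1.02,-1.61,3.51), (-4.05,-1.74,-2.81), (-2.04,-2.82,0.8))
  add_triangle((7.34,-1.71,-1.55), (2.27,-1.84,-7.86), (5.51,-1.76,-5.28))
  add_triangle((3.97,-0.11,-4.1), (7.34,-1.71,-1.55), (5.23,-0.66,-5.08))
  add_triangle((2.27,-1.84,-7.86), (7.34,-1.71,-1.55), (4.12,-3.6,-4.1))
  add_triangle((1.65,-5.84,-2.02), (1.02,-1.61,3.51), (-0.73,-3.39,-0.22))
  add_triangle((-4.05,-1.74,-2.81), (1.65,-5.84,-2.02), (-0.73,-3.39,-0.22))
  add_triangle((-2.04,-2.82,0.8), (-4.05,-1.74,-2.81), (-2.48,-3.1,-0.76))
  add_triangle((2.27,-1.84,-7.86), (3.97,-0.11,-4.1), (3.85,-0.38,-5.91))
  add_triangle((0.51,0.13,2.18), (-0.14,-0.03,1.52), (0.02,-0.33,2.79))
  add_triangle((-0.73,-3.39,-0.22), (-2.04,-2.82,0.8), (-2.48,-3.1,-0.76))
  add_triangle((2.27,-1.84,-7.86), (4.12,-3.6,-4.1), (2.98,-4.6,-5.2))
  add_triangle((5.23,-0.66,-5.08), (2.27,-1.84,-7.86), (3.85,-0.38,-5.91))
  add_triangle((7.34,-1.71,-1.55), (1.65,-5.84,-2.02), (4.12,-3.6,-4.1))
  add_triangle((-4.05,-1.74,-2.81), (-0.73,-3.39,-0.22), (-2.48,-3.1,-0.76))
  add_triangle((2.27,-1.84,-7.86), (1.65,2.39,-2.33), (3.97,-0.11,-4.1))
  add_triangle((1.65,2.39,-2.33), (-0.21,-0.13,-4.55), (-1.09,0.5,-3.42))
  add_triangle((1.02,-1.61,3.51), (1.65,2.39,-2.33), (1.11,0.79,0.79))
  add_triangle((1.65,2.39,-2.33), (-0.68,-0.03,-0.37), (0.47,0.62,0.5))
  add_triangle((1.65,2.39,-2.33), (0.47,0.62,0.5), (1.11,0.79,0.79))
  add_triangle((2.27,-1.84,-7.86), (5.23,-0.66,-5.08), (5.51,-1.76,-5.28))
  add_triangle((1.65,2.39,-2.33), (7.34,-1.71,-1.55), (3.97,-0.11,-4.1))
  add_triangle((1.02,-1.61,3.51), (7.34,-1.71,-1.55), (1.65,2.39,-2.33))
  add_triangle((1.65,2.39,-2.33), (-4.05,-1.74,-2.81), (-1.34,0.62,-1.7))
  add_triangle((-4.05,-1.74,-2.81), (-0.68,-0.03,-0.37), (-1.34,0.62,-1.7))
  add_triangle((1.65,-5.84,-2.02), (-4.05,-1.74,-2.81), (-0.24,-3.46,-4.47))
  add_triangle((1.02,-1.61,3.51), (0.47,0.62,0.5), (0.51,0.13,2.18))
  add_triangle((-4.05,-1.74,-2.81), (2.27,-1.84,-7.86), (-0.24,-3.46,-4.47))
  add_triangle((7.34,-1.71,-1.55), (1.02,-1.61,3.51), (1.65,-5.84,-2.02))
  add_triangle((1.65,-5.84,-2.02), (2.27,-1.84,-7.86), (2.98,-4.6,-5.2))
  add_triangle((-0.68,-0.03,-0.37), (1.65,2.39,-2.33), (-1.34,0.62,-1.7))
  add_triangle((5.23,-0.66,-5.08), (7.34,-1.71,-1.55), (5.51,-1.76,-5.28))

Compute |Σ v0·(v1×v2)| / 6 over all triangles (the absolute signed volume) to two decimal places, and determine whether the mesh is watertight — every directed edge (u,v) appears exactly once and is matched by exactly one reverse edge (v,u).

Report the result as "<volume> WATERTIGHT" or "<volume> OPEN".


Per-triangle v0·(v1×v2)/6:
  t1: +0.7515
  t2: +3.6850
  t3: +0.2914
  t4: +2.9502
  t5: +0.1091
  t6: +0.7172
  t7: +0.2186
  t8: +0.0908
  t9: +0.0145
  t10: +0.6366
  t11: +0.4541
  t12: +14.1365
  t13: +8.1162
  t14: +7.0576
  t15: +0.6134
  t16: +2.3019
  t17: +1.7350
  t18: +18.6572
  t19: +7.2050
  t20: +7.8383
  t21: +1.7821
  t22: -1.2765
  t23: +0.0616
  t24: +1.4590
  t25: +7.8973
  t26: +3.4609
  t27: +16.1581
  t28: +1.6015
  t29: +9.6253
  t30: +2.5331
  t31: +0.8883
  t32: +0.2834
  t33: +0.2223
  t34: +5.3456
  t35: +9.0947
  t36: +9.3173
  t37: +1.9305
  t38: +0.2185
  t39: +11.8524
  t40: +0.2760
  t41: +13.2008
  t42: +27.6697
  t43: +5.6667
  t44: +0.0065
  t45: +5.1288
Σ = +211.9838 → |volume| = 211.98

Directed edges: 135 total; 3 unmatched, e.g. (4.12,-3.6,-4.1)→(2.98,-4.6,-5.2) → open.

211.98 OPEN


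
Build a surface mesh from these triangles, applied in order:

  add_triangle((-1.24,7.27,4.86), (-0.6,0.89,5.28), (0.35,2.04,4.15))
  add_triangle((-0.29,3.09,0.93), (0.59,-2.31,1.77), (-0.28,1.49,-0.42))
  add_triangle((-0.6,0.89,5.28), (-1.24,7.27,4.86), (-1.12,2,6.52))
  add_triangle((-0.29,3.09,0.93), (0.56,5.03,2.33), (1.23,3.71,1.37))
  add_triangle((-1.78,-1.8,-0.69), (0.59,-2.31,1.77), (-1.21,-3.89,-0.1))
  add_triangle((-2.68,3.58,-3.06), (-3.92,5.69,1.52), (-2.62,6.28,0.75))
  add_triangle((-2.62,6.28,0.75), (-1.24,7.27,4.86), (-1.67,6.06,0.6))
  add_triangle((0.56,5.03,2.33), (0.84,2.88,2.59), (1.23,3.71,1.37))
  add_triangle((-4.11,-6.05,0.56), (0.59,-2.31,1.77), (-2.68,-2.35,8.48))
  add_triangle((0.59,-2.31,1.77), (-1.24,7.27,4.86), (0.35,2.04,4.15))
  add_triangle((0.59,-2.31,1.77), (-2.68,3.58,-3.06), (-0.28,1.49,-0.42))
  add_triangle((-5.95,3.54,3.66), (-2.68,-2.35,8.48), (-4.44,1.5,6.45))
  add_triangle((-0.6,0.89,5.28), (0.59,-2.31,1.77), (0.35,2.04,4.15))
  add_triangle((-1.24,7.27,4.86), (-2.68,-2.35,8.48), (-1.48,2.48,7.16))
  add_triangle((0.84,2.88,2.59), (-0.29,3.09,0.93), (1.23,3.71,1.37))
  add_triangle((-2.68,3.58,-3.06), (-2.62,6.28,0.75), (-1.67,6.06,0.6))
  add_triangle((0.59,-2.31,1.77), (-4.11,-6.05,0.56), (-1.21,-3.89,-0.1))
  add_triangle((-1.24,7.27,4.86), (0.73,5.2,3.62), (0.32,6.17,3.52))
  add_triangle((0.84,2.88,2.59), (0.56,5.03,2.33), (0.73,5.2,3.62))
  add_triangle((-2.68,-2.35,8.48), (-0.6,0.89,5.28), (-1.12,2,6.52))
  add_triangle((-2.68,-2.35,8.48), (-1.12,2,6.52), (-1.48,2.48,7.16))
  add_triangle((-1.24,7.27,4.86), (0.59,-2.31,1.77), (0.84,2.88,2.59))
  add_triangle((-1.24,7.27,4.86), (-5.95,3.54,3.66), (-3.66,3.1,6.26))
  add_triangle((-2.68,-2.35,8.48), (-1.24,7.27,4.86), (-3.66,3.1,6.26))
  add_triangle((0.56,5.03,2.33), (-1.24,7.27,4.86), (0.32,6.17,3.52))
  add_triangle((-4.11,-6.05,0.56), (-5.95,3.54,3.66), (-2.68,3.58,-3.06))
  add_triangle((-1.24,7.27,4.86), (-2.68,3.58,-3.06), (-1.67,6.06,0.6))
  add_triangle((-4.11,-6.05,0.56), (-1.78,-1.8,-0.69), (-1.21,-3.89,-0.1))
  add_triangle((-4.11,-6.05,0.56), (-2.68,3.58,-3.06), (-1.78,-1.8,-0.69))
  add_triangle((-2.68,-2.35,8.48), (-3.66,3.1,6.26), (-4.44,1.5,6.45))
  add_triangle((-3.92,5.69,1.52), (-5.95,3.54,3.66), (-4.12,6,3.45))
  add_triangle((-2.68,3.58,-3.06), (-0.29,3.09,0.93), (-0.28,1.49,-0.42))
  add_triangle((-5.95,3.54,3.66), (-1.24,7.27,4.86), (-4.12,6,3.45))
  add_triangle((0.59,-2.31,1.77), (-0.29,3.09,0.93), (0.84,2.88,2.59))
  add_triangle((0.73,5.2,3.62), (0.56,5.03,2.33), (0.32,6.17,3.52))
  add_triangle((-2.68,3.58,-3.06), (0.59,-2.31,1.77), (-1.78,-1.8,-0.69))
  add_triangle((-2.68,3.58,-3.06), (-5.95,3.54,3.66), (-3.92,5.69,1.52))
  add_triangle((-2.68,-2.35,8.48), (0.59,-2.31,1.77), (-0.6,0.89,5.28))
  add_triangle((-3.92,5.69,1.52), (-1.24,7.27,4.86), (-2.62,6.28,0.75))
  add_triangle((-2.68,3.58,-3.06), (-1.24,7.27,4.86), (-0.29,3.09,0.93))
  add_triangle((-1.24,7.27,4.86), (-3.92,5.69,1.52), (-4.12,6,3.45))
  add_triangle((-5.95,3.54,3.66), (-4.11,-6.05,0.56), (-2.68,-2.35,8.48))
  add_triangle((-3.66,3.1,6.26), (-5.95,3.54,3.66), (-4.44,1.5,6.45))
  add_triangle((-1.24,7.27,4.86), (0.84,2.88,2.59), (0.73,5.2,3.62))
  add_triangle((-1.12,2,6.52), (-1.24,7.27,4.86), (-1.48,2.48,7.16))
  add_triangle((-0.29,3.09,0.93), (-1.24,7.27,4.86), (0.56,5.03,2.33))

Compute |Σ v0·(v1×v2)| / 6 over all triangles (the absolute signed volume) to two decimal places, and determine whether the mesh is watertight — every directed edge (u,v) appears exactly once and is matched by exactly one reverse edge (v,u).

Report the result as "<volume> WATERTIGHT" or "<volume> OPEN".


Per-triangle v0·(v1×v2)/6:
  t1: +5.4752
  t2: -0.0110
  t3: +1.6067
  t4: +0.5286
  t5: -0.9010
  t6: +6.6876
  t7: +3.8179
  t8: +1.0119
  t9: +19.6899
  t10: -2.1411
  t11: -0.4783
  t12: +6.8128
  t13: +2.8191
  t14: +7.6664
  t15: -1.2557
  t16: +3.2864
  t17: +3.2497
  t18: +1.4237
  t19: +0.3683
  t20: +2.6217
  t21: +1.7225
  t22: +5.1880
  t23: +22.2192
  t24: +22.5015
  t25: +0.6782
  t26: +43.5423
  t27: -4.4484
  t28: +1.4959
  t29: +2.8825
  t30: +8.5971
  t31: +6.1857
  t32: +0.7497
  t33: +8.4874
  t34: -1.0784
  t35: +0.4564
  t36: -1.1333
  t37: +13.9235
  t38: +6.5709
  t39: +8.0372
  t40: +4.4138
  t41: +6.5639
  t42: +65.2503
  t43: +7.9401
  t44: +1.0704
  t45: +1.4455
  t46: +1.6546
Σ = +297.1949 → |volume| = 297.19

Directed edges: 138 total, each appears once with its reverse present → watertight.

297.19 WATERTIGHT


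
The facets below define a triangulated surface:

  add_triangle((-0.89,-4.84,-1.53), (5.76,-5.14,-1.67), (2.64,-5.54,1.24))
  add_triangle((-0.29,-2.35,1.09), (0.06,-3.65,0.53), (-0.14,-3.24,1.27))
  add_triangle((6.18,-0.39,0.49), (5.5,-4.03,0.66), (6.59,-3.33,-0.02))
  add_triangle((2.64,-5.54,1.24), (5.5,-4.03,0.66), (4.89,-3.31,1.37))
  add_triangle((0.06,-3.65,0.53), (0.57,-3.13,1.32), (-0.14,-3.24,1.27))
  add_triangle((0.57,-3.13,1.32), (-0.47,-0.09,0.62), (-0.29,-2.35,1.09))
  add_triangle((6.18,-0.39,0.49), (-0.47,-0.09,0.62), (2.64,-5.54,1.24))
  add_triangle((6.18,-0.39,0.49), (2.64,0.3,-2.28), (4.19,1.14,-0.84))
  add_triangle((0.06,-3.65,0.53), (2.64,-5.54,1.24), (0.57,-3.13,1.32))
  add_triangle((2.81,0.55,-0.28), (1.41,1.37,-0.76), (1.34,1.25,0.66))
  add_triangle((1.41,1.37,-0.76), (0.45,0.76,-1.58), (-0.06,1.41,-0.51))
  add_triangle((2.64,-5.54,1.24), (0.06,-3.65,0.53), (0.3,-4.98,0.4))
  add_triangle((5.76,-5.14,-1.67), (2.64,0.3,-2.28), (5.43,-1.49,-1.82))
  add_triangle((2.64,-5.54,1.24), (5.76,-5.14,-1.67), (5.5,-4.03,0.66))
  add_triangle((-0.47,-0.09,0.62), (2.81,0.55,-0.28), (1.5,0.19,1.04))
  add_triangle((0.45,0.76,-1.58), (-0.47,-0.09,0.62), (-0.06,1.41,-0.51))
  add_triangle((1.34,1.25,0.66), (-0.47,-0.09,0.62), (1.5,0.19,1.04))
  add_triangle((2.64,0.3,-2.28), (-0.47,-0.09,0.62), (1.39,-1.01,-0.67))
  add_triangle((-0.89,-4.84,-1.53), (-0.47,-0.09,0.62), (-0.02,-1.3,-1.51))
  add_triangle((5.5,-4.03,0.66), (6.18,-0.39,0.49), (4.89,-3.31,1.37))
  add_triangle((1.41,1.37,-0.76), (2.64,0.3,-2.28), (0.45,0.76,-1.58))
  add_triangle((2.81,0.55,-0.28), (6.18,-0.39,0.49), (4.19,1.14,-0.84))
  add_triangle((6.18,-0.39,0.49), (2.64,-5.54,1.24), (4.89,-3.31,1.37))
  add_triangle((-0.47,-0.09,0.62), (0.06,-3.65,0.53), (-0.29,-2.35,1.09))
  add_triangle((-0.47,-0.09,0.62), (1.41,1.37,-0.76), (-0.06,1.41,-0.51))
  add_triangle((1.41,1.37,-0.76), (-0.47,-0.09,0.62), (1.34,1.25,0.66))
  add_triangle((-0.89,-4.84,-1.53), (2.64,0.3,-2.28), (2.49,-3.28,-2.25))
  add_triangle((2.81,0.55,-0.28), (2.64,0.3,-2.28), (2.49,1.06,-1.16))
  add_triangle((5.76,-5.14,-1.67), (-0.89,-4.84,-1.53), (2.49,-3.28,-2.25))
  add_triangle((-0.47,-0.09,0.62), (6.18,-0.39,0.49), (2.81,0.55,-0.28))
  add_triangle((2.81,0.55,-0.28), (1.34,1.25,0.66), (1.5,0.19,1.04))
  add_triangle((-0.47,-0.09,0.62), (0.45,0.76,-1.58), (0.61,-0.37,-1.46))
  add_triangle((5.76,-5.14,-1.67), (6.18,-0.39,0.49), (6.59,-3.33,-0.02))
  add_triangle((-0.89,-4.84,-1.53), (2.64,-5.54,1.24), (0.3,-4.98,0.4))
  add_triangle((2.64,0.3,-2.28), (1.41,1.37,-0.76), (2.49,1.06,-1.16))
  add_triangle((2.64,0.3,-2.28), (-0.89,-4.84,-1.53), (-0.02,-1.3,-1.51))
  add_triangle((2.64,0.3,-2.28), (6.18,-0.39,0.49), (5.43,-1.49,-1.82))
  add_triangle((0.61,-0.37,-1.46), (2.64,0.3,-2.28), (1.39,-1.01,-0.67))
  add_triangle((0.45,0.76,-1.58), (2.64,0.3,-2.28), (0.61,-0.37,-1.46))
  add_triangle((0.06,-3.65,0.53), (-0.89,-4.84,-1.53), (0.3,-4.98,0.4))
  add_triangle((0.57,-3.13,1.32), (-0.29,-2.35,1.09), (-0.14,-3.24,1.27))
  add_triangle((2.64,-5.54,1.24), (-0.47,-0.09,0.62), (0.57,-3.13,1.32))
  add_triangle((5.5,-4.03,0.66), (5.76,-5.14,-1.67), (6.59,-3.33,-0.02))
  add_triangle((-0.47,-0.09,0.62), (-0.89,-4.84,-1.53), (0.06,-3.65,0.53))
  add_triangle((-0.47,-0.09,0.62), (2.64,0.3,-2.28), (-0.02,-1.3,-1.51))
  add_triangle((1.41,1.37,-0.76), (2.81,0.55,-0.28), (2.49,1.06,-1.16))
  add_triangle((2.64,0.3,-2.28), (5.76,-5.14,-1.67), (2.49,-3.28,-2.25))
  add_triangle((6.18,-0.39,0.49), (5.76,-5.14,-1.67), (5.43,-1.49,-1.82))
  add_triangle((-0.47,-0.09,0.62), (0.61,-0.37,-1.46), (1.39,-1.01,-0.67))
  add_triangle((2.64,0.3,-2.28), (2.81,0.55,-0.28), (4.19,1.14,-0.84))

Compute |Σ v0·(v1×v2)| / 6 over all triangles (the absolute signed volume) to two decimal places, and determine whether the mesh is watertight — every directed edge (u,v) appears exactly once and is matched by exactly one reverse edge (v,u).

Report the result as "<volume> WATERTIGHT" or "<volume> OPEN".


Per-triangle v0·(v1×v2)/6:
  t1: +16.3126
  t2: +0.0718
  t3: +2.7300
  t4: +2.8196
  t5: +0.3540
  t6: +0.1929
  t7: +3.5107
  t8: +3.0376
  t9: +1.2047
  t10: +0.6931
  t11: +0.4203
  t12: +0.5588
  t13: +4.2525
  t14: +8.5822
  t15: -0.0289
  t16: +0.0787
  t17: +0.2534
  t18: +0.1015
  t19: +0.2874
  t20: +3.0340
  t21: +0.7769
  t22: +0.1508
  t23: -2.2502
  t24: +0.0934
  t25: +0.1732
  t26: +0.1236
  t27: +3.3960
  t28: +0.6335
  t29: +6.4490
  t30: +0.4304
  t31: +0.5887
  t32: +0.0722
  t33: +3.7144
  t34: +2.8932
  t35: +0.3707
  t36: +1.8720
  t37: +4.0234
  t38: +0.5821
  t39: +0.5214
  t40: +0.4869
  t41: +0.0738
  t42: +0.2171
  t43: +3.9272
  t44: +0.9984
  t45: -0.1468
  t46: +0.3011
  t47: +5.4343
  t48: +8.5590
  t49: +0.1099
  t50: -0.3451
Σ = +92.6974 → |volume| = 92.70

Directed edges: 150 total, each appears once with its reverse present → watertight.

92.70 WATERTIGHT


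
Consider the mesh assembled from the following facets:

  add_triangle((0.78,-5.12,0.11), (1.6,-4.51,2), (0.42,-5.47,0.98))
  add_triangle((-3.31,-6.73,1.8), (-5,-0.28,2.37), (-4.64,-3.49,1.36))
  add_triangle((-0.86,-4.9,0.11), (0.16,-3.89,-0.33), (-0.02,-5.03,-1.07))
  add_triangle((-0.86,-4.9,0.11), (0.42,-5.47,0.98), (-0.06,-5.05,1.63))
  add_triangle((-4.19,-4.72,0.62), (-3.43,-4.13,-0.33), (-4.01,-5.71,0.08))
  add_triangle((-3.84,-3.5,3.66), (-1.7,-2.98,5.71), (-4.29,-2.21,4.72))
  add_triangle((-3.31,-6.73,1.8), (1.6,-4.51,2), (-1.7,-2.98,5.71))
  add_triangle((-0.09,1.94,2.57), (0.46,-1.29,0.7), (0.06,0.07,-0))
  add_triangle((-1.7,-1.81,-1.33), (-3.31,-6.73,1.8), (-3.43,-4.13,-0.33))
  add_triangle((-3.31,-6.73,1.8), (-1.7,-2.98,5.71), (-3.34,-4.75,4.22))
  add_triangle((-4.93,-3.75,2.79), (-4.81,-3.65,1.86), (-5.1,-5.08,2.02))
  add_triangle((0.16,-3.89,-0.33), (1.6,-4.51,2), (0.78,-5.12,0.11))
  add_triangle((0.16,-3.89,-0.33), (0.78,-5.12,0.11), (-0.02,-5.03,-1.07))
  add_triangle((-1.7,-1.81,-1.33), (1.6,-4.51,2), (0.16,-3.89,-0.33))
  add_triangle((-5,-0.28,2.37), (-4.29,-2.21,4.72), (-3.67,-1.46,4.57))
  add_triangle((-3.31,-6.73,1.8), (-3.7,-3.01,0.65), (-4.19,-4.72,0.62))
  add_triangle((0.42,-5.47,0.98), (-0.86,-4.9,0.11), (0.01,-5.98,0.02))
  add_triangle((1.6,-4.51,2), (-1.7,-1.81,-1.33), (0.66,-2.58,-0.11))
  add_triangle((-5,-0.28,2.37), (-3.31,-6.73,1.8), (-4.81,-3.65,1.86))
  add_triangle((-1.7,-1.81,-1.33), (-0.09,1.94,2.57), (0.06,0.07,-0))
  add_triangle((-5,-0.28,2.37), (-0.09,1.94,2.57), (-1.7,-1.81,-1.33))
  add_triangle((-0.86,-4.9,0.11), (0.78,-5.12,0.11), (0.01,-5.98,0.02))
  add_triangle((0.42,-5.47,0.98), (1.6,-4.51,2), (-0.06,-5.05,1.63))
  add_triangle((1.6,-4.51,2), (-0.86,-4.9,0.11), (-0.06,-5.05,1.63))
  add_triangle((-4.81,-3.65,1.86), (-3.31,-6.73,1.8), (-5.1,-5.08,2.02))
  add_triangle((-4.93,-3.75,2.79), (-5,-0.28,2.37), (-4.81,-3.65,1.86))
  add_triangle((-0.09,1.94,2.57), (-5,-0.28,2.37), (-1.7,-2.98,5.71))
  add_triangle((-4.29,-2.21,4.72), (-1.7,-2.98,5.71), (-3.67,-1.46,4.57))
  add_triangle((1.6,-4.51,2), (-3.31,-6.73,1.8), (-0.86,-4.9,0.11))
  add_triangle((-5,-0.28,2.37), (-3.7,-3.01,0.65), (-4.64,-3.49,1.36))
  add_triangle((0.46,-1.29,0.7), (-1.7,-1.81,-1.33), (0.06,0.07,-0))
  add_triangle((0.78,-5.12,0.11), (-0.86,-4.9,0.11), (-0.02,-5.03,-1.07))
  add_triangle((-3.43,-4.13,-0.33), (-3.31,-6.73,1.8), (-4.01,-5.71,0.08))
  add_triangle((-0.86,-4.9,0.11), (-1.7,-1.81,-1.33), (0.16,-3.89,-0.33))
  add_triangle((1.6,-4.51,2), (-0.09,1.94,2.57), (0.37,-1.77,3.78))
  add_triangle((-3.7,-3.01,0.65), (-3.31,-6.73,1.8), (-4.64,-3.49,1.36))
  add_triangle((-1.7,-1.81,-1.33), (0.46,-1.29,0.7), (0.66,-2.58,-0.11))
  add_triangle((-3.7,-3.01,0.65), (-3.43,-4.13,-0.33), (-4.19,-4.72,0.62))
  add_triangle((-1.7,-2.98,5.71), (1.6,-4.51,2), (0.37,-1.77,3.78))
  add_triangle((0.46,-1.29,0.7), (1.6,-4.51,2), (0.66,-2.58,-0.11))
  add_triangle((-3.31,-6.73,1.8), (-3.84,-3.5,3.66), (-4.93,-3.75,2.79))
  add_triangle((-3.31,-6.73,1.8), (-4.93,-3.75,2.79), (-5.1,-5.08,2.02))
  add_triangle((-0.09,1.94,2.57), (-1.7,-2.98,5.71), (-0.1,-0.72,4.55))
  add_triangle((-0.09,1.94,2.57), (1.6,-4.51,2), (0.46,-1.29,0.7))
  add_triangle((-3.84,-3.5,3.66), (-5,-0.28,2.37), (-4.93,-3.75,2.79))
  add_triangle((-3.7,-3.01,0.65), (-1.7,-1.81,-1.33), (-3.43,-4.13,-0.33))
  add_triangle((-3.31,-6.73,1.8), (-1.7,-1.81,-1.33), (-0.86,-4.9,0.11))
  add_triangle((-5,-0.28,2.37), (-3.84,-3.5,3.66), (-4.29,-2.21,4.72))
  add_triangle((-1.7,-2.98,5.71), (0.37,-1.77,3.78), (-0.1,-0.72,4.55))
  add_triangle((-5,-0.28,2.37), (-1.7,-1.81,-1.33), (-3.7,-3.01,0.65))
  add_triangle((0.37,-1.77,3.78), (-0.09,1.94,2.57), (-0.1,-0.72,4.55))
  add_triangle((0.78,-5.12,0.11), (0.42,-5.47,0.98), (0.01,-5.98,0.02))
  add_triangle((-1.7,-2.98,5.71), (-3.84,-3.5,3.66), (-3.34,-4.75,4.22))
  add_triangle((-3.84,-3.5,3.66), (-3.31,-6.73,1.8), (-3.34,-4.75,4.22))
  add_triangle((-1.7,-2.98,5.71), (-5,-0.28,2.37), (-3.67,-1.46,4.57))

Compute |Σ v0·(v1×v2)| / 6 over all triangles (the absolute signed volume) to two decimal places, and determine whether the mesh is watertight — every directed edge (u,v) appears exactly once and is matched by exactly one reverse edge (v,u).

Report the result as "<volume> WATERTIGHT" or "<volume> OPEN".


Per-triangle v0·(v1×v2)/6:
  t1: +1.3431
  t2: +5.1997
  t3: -0.5201
  t4: +1.1308
  t5: +0.6022
  t6: +5.0278
  t7: +21.2494
  t8: +0.0613
  t9: +1.5431
  t10: +4.7564
  t11: +0.8567
  t12: -0.3804
  t13: -0.1574
  t14: -1.6621
  t15: +1.8375
  t16: +1.2744
  t17: +0.8705
  t18: +1.7986
  t19: -2.9412
  t20: +0.0317
  t21: -0.1497
  t22: -0.1523
  t23: +1.3155
  t24: -1.6808
  t25: -0.3426
  t26: +2.4924
  t27: +14.0248
  t28: +1.9828
  t29: +6.5216
  t30: +1.0107
  t31: +0.0231
  t32: +1.6181
  t33: -0.3369
  t34: +1.4144
  t35: +2.0119
  t36: +1.5705
  t37: -0.6322
  t38: +0.6583
  t39: +5.3564
  t40: -0.0223
  t41: +5.1809
  t42: +2.9258
  t43: +2.8547
  t44: -0.0515
  t45: +4.0856
  t46: +1.0999
  t47: +4.2444
  t48: +4.3343
  t49: +2.1126
  t50: +3.4112
  t51: +0.7765
  t52: +0.7014
  t53: +3.5156
  t54: +3.9423
  t55: -1.6775
Σ = +116.0619 → |volume| = 116.06

Directed edges: 165 total; 3 unmatched, e.g. (-4.01,-5.71,0.08)→(-4.19,-4.72,0.62) → open.

116.06 OPEN


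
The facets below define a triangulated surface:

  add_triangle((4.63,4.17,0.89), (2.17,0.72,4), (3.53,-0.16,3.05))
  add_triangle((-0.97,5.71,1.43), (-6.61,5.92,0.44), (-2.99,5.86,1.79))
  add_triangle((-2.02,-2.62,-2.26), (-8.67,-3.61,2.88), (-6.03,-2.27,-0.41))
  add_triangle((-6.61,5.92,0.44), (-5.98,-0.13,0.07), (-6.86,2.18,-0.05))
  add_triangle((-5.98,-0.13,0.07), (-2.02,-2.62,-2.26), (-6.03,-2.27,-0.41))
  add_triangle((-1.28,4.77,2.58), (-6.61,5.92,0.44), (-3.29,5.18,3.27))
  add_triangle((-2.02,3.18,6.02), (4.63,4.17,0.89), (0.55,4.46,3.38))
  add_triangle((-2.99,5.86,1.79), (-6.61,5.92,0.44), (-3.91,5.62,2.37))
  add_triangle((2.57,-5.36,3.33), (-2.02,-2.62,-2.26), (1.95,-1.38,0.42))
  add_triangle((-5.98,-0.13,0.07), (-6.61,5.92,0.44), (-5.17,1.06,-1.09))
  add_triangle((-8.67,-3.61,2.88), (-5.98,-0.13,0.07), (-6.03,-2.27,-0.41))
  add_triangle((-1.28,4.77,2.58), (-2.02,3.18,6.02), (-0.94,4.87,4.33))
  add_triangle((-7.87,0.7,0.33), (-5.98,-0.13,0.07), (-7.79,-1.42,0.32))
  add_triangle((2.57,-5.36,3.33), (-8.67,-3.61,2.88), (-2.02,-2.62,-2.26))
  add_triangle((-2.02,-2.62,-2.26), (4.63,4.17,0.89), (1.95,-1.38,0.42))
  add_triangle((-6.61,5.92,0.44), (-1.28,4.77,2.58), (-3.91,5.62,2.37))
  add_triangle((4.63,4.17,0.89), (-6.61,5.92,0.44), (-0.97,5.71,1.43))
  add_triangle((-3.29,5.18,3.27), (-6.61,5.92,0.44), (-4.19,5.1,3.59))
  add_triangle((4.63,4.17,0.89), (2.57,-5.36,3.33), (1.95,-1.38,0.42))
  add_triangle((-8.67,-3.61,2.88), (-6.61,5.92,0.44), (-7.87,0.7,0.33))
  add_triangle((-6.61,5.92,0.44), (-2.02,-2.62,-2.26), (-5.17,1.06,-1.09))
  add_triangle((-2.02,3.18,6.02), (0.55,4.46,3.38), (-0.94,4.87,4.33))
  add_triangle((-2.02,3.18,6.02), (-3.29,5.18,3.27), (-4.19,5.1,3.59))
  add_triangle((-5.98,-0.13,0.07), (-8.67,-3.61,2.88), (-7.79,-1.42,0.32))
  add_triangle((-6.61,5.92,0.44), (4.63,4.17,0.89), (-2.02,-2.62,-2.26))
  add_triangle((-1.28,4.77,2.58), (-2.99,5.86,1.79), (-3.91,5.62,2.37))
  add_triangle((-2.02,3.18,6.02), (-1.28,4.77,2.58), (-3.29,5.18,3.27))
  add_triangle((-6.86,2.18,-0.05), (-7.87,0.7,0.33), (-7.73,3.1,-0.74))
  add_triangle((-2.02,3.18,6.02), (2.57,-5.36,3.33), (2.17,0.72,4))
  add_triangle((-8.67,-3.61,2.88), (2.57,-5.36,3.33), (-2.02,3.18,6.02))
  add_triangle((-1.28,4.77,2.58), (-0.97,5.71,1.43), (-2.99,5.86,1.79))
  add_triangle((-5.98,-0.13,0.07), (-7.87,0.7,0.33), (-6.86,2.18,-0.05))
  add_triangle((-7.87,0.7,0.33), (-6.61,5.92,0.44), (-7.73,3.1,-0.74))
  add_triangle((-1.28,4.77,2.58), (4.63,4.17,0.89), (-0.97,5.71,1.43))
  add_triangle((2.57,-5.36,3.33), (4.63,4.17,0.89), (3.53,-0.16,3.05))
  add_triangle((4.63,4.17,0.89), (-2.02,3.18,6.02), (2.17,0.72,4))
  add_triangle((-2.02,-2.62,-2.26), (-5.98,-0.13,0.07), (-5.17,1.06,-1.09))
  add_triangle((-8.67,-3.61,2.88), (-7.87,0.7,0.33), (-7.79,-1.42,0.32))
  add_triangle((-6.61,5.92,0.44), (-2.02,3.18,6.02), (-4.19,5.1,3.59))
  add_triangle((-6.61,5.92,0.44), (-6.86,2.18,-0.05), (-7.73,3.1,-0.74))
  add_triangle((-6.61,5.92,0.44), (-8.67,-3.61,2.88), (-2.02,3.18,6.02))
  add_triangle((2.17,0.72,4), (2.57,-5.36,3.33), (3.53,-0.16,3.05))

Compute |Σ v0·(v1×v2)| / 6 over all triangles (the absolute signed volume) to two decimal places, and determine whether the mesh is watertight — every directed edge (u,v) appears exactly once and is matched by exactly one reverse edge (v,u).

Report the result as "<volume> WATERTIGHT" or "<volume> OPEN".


400.39 OPEN

Per-triangle v0·(v1×v2)/6:
  t1: +6.9735
  t2: +3.6986
  t3: +7.2225
  t4: -1.6293
  t5: +3.6343
  t6: +6.0412
  t7: +6.9739
  t8: +3.6834
  t9: +5.7544
  t10: +7.3769
  t11: +7.5620
  t12: +2.8270
  t13: +0.4952
  t14: +37.9877
  t15: +4.5577
  t16: -2.6005
  t17: +6.1198
  t18: +3.6181
  t19: +6.5960
  t20: +18.5356
  t21: +2.4203
  t22: +2.9878
  t23: +3.2937
  t24: -2.6831
  t25: +16.0921
  t26: +1.8795
  t27: +6.0608
  t28: -1.1227
  t29: +19.9333
  t30: +74.0094
  t31: +2.4855
  t32: +0.6653
  t33: +7.9577
  t34: +6.9694
  t35: +6.7366
  t36: +19.9262
  t37: +5.6224
  t38: +7.0123
  t39: +3.7358
  t40: -3.3447
  t41: +77.2320
  t42: +7.0899
Σ = +400.3877 → |volume| = 400.39

Directed edges: 126 total; 4 unmatched, e.g. (4.63,4.17,0.89)→(0.55,4.46,3.38) → open.


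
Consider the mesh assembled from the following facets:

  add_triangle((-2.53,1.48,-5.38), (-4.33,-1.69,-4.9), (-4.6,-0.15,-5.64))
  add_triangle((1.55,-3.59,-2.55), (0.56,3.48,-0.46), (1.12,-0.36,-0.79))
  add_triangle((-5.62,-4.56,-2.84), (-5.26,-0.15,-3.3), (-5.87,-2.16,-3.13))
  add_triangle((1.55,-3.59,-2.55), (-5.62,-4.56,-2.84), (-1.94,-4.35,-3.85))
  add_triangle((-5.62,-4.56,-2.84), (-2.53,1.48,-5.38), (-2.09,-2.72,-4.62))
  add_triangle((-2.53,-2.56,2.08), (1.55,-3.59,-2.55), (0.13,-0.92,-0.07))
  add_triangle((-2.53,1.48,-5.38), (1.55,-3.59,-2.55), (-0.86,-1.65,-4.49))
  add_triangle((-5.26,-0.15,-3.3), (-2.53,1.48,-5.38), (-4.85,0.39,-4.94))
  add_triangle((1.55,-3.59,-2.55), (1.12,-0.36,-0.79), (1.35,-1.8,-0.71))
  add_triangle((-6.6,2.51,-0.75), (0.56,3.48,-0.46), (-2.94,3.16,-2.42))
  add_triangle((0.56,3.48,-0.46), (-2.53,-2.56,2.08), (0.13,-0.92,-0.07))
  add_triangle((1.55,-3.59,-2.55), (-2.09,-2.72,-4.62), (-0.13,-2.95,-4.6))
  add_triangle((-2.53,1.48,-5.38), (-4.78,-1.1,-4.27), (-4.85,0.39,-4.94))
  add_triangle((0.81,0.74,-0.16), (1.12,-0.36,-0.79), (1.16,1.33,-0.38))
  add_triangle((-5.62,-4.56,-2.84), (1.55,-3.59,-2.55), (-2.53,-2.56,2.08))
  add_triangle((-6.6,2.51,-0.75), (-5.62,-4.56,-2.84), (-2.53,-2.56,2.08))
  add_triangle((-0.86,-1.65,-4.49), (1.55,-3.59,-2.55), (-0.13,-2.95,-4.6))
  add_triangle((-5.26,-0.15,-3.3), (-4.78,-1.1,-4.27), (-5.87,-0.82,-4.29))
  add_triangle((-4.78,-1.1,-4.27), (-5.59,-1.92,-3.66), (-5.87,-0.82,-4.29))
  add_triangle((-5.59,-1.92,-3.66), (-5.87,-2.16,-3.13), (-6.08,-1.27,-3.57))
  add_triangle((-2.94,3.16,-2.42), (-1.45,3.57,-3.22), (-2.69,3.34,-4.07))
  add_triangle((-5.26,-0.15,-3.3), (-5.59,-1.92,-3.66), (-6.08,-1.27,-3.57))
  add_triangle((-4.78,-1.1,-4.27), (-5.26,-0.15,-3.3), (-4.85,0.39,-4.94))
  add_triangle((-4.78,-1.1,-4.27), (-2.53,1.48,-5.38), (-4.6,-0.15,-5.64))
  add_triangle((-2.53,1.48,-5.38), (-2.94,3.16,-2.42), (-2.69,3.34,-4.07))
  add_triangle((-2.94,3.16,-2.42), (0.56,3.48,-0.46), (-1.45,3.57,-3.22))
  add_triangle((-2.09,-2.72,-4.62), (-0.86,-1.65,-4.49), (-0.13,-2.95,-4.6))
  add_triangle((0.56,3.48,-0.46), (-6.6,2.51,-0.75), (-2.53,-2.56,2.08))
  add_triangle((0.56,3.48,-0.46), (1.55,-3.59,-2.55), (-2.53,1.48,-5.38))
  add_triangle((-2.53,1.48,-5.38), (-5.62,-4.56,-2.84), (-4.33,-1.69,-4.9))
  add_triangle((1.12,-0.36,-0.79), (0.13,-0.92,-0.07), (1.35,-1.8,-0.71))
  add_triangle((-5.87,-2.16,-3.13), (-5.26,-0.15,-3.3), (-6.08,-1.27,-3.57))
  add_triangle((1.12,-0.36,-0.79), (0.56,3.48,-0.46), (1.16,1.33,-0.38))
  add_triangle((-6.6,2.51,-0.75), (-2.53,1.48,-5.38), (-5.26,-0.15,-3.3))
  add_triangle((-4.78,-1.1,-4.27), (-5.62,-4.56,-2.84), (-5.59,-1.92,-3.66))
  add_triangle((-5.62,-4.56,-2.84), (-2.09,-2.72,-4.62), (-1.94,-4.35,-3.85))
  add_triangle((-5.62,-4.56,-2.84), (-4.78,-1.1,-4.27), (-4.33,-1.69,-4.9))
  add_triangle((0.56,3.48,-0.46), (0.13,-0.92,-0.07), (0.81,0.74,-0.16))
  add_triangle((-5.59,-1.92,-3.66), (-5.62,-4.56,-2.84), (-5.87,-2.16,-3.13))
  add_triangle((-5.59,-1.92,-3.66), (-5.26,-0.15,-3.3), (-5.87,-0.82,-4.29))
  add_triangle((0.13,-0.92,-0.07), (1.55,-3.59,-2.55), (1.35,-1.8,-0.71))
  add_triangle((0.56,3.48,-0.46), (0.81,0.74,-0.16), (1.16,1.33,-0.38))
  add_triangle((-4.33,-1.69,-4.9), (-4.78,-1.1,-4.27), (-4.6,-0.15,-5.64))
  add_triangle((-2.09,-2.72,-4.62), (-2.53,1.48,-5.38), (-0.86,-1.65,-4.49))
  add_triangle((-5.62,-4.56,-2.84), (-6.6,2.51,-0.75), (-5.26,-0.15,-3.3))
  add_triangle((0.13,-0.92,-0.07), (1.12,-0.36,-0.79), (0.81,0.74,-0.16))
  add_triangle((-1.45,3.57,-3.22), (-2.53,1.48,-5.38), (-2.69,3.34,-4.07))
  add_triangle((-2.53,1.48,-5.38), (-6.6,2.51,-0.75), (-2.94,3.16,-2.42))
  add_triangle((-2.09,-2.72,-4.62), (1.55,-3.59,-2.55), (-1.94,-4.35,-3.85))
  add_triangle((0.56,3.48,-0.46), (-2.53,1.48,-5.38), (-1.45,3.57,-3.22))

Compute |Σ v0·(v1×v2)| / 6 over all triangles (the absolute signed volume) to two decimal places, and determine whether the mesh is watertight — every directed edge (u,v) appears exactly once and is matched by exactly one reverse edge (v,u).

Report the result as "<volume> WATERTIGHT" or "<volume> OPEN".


181.20 WATERTIGHT

Per-triangle v0·(v1×v2)/6:
  t1: +2.2150
  t2: +1.0327
  t3: -0.9337
  t4: +4.3632
  t5: +15.7277
  t6: +0.6459
  t7: +2.2965
  t8: +0.8250
  t9: +0.5113
  t10: +7.2974
  t11: +0.0455
  t12: +2.6344
  t13: +2.7455
  t14: +0.0489
  t15: +16.8333
  t16: +25.9704
  t17: +0.4303
  t18: +0.2142
  t19: +1.0454
  t20: +0.5989
  t21: +1.3836
  t22: +0.5244
  t23: +2.1916
  t24: +0.2566
  t25: +1.8520
  t26: +3.1455
  t27: +1.7105
  t28: +7.5886
  t29: +11.2539
  t30: -1.9691
  t31: -0.0342
  t32: +0.1043
  t33: +0.3200
  t34: +13.5852
  t35: +2.3700
  t36: +6.5134
  t37: +3.8904
  t38: -0.0668
  t39: +1.6351
  t40: +0.8498
  t41: +0.2909
  t42: +0.0477
  t43: +1.5928
  t44: +4.2647
  t45: +14.7006
  t46: +0.0715
  t47: +1.9957
  t48: +10.2501
  t49: +4.6560
  t50: +1.6753
Σ = +181.1976 → |volume| = 181.20

Directed edges: 150 total, each appears once with its reverse present → watertight.


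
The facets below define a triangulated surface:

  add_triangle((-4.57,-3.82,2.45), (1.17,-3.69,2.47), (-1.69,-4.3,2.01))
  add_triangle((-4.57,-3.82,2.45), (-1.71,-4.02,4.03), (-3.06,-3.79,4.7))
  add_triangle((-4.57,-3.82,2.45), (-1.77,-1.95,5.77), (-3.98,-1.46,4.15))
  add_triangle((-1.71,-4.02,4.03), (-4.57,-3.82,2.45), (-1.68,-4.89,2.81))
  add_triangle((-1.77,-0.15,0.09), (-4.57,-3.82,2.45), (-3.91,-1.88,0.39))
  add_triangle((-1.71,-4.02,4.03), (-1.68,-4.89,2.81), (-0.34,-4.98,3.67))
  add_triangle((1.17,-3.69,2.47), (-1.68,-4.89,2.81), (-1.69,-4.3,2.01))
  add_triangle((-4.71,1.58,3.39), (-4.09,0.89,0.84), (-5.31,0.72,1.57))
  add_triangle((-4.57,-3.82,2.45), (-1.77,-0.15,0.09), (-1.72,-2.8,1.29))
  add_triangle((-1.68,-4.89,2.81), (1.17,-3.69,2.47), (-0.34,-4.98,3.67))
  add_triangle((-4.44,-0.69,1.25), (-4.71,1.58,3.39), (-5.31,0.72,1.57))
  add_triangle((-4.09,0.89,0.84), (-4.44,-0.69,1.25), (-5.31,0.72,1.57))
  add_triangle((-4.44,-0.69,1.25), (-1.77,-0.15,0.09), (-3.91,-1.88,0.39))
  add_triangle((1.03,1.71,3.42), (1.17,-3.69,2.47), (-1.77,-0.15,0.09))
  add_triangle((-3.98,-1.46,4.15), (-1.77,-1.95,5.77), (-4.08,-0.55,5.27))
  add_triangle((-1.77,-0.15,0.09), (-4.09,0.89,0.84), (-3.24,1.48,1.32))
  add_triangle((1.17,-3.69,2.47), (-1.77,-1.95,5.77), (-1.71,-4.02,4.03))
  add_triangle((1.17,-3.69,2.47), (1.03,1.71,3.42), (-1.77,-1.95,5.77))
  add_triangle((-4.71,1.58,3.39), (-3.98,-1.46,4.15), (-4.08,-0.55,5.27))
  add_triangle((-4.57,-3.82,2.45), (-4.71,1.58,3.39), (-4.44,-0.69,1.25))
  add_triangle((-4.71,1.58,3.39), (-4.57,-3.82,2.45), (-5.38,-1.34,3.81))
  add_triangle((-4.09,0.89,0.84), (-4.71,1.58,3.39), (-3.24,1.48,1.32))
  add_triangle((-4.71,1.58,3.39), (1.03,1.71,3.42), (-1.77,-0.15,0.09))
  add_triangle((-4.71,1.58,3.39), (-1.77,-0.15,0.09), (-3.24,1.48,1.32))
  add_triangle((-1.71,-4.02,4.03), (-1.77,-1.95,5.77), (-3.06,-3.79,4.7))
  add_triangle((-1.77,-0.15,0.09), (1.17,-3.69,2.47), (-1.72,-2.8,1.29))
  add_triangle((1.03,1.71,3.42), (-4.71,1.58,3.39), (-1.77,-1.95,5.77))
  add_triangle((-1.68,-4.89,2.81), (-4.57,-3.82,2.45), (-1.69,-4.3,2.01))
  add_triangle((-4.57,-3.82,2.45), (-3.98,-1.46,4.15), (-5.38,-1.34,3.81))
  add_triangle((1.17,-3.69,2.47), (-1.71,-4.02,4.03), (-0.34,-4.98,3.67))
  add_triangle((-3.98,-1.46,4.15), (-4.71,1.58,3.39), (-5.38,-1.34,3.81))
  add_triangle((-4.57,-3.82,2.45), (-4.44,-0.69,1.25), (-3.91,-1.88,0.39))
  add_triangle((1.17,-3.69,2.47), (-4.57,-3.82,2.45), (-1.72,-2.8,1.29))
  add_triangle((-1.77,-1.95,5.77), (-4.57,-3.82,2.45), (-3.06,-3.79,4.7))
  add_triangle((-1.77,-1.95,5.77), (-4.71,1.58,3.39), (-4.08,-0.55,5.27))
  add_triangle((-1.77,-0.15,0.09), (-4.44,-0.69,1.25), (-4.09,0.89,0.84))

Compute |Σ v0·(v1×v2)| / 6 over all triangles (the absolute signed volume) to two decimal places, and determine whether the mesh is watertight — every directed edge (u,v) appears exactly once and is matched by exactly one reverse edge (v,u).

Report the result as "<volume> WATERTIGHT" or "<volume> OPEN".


Per-triangle v0·(v1×v2)/6:
  t1: -2.8863
  t2: +3.1152
  t3: +7.5777
  t4: +4.4980
  t5: -0.8195
  t6: +2.1383
  t7: +0.8552
  t8: +0.9006
  t9: +0.5186
  t10: +1.2153
  t11: +2.2316
  t12: +0.4409
  t13: +0.4502
  t14: -5.0923
  t15: +3.3408
  t16: -0.0943
  t17: +6.2283
  t18: +11.0215
  t19: +3.1839
  t20: +6.7402
  t21: +1.8103
  t22: +1.0321
  t23: -0.5192
  t24: -0.9562
  t25: +3.1334
  t26: -0.6364
  t27: +15.5643
  t28: +1.2680
  t29: +3.5321
  t30: +0.9627
  t31: +3.3098
  t32: +2.7311
  t33: +1.9057
  t34: +3.4283
  t35: +2.1122
  t36: +0.4321
Σ = +84.6743 → |volume| = 84.67

Directed edges: 108 total, each appears once with its reverse present → watertight.

84.67 WATERTIGHT


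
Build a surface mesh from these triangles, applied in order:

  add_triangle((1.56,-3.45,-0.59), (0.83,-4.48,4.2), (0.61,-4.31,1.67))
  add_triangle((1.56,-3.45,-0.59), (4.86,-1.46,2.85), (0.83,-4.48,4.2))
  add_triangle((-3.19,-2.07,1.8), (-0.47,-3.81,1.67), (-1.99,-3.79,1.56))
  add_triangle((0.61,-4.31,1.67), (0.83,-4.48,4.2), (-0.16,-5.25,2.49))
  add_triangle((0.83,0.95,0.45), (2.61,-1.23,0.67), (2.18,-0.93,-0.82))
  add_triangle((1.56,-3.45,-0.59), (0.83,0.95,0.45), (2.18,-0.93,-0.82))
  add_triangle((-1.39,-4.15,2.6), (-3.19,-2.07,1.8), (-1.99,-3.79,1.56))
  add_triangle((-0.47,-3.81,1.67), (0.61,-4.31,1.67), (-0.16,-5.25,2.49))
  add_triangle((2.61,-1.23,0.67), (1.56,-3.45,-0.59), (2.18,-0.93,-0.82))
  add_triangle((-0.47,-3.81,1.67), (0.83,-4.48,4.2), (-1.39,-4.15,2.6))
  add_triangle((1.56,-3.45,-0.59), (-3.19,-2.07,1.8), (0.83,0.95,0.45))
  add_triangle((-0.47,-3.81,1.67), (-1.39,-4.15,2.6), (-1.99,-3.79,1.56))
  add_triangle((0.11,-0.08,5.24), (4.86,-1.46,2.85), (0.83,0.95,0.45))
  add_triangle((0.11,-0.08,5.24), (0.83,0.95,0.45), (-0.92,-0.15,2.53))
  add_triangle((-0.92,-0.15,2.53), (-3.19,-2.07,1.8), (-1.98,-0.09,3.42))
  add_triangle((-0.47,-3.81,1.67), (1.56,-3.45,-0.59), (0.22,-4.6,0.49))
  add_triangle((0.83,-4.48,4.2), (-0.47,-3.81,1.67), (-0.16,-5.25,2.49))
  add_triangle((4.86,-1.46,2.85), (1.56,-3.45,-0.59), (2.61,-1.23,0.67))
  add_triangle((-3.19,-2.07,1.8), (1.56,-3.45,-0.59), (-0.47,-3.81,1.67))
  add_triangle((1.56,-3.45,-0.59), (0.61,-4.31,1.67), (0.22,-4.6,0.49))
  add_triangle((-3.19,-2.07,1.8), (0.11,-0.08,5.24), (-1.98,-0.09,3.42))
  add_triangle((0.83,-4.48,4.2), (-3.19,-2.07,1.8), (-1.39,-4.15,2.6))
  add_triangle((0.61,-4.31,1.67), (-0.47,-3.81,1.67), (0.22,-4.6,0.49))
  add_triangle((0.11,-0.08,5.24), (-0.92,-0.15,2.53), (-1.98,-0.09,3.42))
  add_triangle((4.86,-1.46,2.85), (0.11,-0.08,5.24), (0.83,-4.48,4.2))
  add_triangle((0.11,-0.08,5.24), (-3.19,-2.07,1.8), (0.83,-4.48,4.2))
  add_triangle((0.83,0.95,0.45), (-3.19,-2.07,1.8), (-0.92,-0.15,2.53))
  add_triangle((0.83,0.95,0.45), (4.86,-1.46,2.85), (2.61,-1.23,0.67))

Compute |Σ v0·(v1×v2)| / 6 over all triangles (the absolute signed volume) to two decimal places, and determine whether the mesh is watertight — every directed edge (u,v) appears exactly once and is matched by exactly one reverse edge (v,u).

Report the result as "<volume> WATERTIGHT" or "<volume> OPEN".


71.62 WATERTIGHT

Per-triangle v0·(v1×v2)/6:
  t1: +2.1682
  t2: +14.1239
  t3: -1.0517
  t4: +1.6626
  t5: +0.8149
  t6: -0.7696
  t7: +1.6572
  t8: +0.2048
  t9: +1.6712
  t10: +1.9326
  t11: -2.2422
  t12: +0.8115
  t13: +5.0264
  t14: +0.7334
  t15: -0.7302
  t16: -0.8732
  t17: +0.5267
  t18: +1.5346
  t19: +2.7919
  t20: +1.5915
  t21: +3.5535
  t22: +3.2170
  t23: +0.9969
  t24: -0.1675
  t25: +17.5943
  t26: +13.7713
  t27: +0.2216
  t28: +0.8493
Σ = +71.6210 → |volume| = 71.62

Directed edges: 84 total, each appears once with its reverse present → watertight.


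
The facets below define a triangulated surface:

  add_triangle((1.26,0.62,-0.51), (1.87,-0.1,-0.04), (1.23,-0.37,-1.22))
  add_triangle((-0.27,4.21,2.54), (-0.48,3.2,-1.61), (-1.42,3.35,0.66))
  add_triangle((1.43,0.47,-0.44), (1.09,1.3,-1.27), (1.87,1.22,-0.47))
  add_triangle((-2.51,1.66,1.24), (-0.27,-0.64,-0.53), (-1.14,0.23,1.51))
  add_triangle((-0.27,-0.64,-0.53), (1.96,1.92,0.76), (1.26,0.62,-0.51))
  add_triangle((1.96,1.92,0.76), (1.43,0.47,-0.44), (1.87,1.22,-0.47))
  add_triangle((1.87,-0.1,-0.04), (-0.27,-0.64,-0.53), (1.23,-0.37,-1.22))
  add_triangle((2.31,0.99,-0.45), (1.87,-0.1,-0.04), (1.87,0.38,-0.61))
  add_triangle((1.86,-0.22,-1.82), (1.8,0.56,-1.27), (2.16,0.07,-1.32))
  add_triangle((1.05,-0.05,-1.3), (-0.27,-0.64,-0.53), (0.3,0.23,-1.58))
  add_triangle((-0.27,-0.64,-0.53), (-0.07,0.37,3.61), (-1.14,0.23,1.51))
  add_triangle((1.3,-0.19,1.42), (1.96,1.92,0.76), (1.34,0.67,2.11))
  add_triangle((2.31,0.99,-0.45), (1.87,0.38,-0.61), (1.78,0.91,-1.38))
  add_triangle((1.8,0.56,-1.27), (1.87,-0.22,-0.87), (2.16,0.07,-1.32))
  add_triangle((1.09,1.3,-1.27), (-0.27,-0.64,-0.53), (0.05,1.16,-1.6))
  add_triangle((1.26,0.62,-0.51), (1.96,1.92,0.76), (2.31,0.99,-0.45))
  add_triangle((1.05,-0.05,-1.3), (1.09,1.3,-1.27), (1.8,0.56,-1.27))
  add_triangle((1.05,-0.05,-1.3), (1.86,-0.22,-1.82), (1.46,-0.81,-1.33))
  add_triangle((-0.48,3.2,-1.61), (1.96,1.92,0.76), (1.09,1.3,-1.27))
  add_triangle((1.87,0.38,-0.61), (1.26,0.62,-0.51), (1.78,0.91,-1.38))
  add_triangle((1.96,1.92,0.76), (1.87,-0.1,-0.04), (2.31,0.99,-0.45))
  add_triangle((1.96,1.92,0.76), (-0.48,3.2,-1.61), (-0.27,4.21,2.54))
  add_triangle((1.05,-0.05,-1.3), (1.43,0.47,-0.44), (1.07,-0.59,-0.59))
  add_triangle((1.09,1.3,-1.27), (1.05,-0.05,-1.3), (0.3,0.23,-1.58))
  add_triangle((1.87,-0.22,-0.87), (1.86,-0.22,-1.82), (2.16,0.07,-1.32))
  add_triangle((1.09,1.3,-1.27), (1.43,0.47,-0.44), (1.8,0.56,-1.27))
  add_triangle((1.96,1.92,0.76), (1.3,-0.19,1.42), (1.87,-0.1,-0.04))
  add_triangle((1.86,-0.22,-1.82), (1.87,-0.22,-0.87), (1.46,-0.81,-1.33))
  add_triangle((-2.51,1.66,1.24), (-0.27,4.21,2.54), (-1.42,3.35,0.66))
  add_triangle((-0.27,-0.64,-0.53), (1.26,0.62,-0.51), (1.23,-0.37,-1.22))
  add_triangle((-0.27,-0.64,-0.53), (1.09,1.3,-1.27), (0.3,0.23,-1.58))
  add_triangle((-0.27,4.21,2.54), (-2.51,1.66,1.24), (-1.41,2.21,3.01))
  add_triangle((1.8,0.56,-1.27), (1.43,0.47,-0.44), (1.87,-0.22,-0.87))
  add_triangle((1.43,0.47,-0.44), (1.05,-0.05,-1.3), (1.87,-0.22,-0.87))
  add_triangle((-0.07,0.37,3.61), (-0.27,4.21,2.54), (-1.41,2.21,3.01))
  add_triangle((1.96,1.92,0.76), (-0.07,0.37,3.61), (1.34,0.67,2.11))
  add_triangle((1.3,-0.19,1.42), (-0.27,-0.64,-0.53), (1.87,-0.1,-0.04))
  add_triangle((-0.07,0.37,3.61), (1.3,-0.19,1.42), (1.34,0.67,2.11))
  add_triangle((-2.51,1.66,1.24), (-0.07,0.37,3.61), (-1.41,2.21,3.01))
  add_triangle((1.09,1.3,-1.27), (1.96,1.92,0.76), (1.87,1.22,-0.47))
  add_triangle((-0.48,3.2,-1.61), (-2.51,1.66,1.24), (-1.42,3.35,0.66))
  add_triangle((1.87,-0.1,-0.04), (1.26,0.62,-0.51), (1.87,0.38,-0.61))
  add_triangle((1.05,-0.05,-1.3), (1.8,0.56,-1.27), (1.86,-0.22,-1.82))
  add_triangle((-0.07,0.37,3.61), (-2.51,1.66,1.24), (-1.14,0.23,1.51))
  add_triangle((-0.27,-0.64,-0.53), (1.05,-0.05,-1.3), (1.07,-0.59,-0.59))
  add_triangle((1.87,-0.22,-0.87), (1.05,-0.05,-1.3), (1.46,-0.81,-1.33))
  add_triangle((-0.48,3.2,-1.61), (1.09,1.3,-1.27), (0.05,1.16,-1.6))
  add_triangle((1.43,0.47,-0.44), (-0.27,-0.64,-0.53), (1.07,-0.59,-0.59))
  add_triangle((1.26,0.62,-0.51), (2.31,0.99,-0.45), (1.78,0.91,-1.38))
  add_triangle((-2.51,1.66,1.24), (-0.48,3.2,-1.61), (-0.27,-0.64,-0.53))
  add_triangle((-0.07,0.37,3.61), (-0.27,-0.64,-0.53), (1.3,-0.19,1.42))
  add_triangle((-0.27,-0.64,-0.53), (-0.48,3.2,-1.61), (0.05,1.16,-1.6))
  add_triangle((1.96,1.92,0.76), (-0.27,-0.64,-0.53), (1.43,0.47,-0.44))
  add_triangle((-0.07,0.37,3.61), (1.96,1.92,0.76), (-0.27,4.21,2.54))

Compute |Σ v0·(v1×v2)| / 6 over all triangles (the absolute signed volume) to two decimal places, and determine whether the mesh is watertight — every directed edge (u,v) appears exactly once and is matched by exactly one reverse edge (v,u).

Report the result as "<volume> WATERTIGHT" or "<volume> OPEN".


38.29 WATERTIGHT

Per-triangle v0·(v1×v2)/6:
  t1: +0.3015
  t2: +2.7316
  t3: +0.1585
  t4: +0.4696
  t5: -0.0371
  t6: +0.1646
  t7: +0.1927
  t8: +0.1379
  t9: +0.1406
  t10: +0.1750
  t11: +0.4041
  t12: +0.5680
  t13: +0.1816
  t14: +0.0321
  t15: +0.2579
  t16: +0.1452
  t17: +0.2178
  t18: +0.0516
  t19: +1.9214
  t20: -0.0738
  t21: +0.5311
  t22: +5.2520
  t23: +0.1947
  t24: +0.2893
  t25: +0.0966
  t26: +0.1678
  t27: +0.9438
  t28: +0.1897
  t29: +2.4972
  t30: +0.0540
  t31: -0.0515
  t32: +2.6154
  t33: +0.1402
  t34: -0.1666
  t35: +2.9595
  t36: +0.9914
  t37: +0.3154
  t38: +0.6412
  t39: +1.5975
  t40: +0.4290
  t41: +1.8129
  t42: -0.0498
  t43: +0.0766
  t44: +0.9119
  t45: +0.1655
  t46: -0.1763
  t47: +0.6230
  t48: -0.1033
  t49: +0.0168
  t50: +1.4325
  t51: +0.5244
  t52: +0.3002
  t53: -0.0073
  t54: +4.9374
Σ = +38.2926 → |volume| = 38.29

Directed edges: 162 total, each appears once with its reverse present → watertight.
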